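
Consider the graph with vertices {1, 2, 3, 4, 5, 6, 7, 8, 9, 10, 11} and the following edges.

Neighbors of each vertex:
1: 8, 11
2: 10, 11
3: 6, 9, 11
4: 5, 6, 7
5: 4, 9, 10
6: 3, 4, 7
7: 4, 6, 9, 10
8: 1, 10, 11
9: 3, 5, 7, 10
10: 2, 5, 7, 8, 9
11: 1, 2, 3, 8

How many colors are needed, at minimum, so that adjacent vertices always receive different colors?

3

5, 9, 10 form a triangle, so at least 3 colors are needed.
One proper 3-coloring: 1=c, 2=b, 3=c, 4=a, 5=c, 6=b, 7=c, 8=b, 9=b, 10=a, 11=a. No two adjacent vertices share a color.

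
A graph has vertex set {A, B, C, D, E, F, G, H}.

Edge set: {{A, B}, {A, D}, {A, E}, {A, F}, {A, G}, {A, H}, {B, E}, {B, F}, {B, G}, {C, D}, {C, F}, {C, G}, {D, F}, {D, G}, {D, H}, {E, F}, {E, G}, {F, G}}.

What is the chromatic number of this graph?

A, B, E, F, G are pairwise adjacent (a clique of size 5), so at least 5 colors are needed.
5 colors suffice: color 1 → {G, H}; color 2 → {A, C}; color 3 → {F}; color 4 → {B, D}; color 5 → {E}. Each edge has distinct colors on its endpoints.

5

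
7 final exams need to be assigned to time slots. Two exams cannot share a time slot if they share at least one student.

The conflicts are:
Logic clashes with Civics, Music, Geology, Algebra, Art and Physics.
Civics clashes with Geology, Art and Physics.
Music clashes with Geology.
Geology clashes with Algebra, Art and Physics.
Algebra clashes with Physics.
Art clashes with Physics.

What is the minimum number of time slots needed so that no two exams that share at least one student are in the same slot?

Logic, Civics, Geology, Art, Physics are mutually in conflict, so at least 5 time slots are needed.
5 time slots suffice: Logic=1, Civics=5, Music=3, Geology=2, Algebra=4, Art=4, Physics=3. Each listed conflict is separated.

5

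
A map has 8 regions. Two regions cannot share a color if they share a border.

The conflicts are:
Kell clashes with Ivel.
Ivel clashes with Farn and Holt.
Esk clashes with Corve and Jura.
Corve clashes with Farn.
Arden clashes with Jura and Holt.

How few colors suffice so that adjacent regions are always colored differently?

The cycle Corve-Farn-Ivel-Holt-Arden-Jura-Esk-Corve has odd length 7, so it cannot be 2-colored; at least 3 colors are needed.
One proper 3-coloring: Kell=2, Ivel=1, Esk=2, Corve=1, Arden=3, Farn=2, Jura=1, Holt=2. Each listed conflict is separated.

3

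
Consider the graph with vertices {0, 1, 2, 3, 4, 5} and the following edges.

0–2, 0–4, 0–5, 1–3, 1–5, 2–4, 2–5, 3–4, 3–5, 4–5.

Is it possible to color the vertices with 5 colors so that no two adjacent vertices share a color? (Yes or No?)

Yes

The chromatic number is 4. 0, 2, 4, 5 are mutually adjacent (a clique of size 4), so at least 4 colors are needed.
4 colors suffice: color red → {5}; color blue → {1, 4}; color green → {0, 3}; color yellow → {2}.
Since 5 ≥ 4, a proper 5-coloring certainly exists.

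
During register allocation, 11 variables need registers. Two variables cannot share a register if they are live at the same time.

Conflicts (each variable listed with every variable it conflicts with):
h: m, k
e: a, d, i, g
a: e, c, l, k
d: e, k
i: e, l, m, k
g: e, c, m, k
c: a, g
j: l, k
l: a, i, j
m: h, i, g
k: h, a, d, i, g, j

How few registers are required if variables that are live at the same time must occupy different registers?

d and k conflict, so at least 2 registers are needed.
2 registers suffice: register 1 → {e, c, l, m, k}; register 2 → {h, a, d, i, g, j}. Every pair that conflicts lands in different registers.

2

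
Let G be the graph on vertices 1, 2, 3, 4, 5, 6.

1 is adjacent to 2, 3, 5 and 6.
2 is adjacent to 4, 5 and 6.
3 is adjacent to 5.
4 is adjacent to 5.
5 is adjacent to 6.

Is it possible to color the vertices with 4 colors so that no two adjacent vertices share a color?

The chromatic number is 4. 1, 2, 5, 6 form a clique, so at least 4 colors are needed.
One proper 4-coloring: 1=green, 2=blue, 3=blue, 4=green, 5=red, 6=yellow.
That is already a proper 4-coloring.

Yes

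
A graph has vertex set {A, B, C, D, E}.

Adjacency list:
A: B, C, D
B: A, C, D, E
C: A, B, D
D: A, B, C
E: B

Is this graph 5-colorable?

The chromatic number is 4. A, B, C, D are mutually adjacent (a clique of size 4), so at least 4 colors are needed.
4 colors suffice: A=4, B=1, C=3, D=2, E=2.
Since 5 ≥ 4, a proper 5-coloring certainly exists.

Yes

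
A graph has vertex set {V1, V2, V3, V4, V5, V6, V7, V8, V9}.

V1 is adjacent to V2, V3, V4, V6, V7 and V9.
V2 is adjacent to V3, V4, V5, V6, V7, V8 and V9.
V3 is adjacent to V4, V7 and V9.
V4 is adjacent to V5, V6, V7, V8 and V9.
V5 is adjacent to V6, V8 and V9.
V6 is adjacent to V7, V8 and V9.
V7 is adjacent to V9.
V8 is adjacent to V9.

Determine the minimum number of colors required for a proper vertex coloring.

V1, V2, V4, V6, V7, V9 form a clique, so at least 6 colors are needed.
A valid assignment using 6 colors: V1=6, V2=1, V3=4, V4=3, V5=5, V6=4, V7=5, V8=6, V9=2. Each edge has distinct colors on its endpoints.

6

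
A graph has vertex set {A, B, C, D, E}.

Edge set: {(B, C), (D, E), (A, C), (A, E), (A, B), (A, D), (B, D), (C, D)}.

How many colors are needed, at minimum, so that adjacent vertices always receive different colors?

A, B, C, D form a clique, so at least 4 colors are needed.
A valid assignment using 4 colors: A=red, B=yellow, C=green, D=blue, E=green. Every edge joins two different colors.

4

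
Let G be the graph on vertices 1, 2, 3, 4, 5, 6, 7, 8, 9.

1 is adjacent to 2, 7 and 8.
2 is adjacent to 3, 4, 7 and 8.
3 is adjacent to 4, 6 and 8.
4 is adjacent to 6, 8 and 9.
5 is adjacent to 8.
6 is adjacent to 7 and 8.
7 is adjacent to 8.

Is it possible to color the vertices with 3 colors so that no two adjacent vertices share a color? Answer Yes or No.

No

1, 2, 7, 8 are pairwise adjacent (a clique of size 4), so at least 4 colors are needed.
So 3 colors are not enough.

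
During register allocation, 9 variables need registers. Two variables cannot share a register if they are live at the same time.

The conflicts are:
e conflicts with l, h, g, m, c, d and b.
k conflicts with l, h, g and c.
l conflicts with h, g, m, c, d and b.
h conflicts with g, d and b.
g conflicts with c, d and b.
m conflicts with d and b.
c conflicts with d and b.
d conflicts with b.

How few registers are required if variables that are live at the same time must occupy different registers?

e, l, g, c, d, b pairwise conflict, so at least 6 registers are needed.
6 registers suffice: register 1 → {l}; register 2 → {g, m}; register 3 → {k, b}; register 4 → {d}; register 5 → {e}; register 6 → {h, c}. Every pair that conflicts lands in different registers.

6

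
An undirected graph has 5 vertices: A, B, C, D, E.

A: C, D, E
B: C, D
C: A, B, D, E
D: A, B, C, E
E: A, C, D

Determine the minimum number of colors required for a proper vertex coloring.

A, C, D, E are pairwise adjacent (a clique of size 4), so at least 4 colors are needed.
One proper 4-coloring: A=3, B=3, C=2, D=1, E=4. No two adjacent vertices share a color.

4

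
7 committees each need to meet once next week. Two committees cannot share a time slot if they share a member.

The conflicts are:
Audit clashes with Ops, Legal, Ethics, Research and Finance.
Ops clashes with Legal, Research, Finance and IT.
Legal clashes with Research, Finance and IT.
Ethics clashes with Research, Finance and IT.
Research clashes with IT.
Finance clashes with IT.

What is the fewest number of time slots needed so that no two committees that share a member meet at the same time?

Audit, Ops, Legal, Finance pairwise conflict, so at least 4 time slots are needed.
4 time slots suffice: time slot 1 → {Ops, Ethics}; time slot 2 → {Audit, IT}; time slot 3 → {Research, Finance}; time slot 4 → {Legal}. No two conflicting committees share a time slot.

4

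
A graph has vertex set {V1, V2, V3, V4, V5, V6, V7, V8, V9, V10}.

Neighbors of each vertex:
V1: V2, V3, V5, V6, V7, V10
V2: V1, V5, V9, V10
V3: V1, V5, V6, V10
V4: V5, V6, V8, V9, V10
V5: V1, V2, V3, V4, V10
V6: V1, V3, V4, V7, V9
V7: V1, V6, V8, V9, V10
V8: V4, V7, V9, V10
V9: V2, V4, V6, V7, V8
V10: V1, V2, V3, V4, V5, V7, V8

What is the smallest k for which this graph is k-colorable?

4

V1, V2, V5, V10 are pairwise adjacent (a clique of size 4), so at least 4 colors are needed.
4 colors suffice: color 1 → {V9, V10}; color 2 → {V1, V4}; color 3 → {V2, V3, V7}; color 4 → {V5, V6, V8}. Each edge has distinct colors on its endpoints.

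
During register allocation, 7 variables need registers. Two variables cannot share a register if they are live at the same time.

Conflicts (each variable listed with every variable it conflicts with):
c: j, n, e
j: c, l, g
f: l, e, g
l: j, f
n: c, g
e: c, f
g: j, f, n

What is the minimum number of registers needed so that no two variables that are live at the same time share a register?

3

The cycle e-c-n-g-f-e has odd length 5, so it cannot be 2-colored; at least 3 registers are needed.
Using 3 registers: c=1, j=2, f=1, l=3, n=2, e=2, g=3. Each listed conflict is separated.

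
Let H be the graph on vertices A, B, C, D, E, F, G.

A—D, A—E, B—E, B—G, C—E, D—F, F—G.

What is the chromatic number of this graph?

2

A and D are adjacent, so at least 2 colors are needed.
One proper 2-coloring: A=blue, B=blue, C=blue, D=red, E=red, F=blue, G=red. No two adjacent vertices share a color.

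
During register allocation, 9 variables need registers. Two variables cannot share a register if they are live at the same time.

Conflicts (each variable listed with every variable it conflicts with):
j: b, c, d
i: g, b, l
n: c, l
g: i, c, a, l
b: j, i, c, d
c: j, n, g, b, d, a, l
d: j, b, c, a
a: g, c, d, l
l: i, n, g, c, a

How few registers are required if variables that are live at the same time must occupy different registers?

j, b, c, d pairwise conflict, so at least 4 registers are needed.
Using 4 registers: j=3, i=1, n=3, g=4, b=2, c=1, d=4, a=3, l=2. Each listed conflict is separated.

4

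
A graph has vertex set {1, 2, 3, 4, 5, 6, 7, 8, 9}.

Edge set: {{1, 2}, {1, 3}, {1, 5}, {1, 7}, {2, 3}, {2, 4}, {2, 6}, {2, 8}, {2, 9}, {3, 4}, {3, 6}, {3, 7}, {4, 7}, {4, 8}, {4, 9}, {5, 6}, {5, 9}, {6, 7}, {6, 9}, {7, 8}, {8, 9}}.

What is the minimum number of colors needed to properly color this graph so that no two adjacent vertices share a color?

4

2, 4, 8, 9 are pairwise adjacent (a clique of size 4), so at least 4 colors are needed.
4 colors suffice: color a → {2, 5, 7}; color b → {3, 9}; color c → {1, 4, 6}; color d → {8}. Each edge has distinct colors on its endpoints.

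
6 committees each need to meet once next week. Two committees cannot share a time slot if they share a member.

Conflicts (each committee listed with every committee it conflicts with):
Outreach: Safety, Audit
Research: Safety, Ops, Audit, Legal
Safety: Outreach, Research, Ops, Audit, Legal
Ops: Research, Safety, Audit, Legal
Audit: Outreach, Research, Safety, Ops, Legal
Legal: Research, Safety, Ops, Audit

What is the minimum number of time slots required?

5

Research, Safety, Ops, Audit, Legal pairwise conflict, so at least 5 time slots are needed.
5 time slots suffice: time slot 1 → {Safety}; time slot 2 → {Audit}; time slot 3 → {Outreach, Legal}; time slot 4 → {Research}; time slot 5 → {Ops}. Each listed conflict is separated.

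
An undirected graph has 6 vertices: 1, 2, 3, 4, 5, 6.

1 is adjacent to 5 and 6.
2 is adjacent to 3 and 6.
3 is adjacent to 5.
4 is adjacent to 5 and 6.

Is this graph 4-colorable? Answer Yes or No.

Yes

The chromatic number is 3. The cycle 5-3-2-6-4-5 has odd length 5, so it cannot be 2-colored; at least 3 colors are needed.
3 colors suffice: color a → {5, 6}; color b → {1, 2, 4}; color c → {3}.
Since 4 ≥ 3, a proper 4-coloring certainly exists.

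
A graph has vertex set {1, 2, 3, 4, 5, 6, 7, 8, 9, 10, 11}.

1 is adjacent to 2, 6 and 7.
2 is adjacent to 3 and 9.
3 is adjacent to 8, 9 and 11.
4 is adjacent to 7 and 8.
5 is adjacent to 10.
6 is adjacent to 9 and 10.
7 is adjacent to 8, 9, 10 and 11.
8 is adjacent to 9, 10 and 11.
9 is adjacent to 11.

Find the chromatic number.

3, 8, 9, 11 form a clique, so at least 4 colors are needed.
4 colors suffice: color a → {2, 5, 6, 8}; color b → {1, 4, 9, 10}; color c → {3, 7}; color d → {11}. Each edge has distinct colors on its endpoints.

4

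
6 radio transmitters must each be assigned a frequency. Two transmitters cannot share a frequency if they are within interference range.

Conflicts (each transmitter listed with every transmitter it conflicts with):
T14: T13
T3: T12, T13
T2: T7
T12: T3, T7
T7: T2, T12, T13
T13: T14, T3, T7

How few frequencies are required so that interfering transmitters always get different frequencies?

T3 and T13 conflict, so at least 2 frequencies are needed.
A valid assignment using 2 frequencies: T14=2, T3=2, T2=1, T12=1, T7=2, T13=1. No two conflicting transmitters share a frequency.

2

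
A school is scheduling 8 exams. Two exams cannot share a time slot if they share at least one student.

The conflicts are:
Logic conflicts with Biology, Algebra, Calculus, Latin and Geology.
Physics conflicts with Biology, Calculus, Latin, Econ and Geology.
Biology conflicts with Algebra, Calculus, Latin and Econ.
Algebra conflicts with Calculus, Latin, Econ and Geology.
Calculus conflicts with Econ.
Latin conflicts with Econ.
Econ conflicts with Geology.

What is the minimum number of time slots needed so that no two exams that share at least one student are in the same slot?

Logic, Biology, Algebra, Calculus all conflict with each other, so at least 4 time slots are needed.
A valid assignment using 4 time slots: Logic=2, Physics=1, Biology=3, Algebra=1, Calculus=4, Latin=4, Econ=2, Geology=3. No two conflicting exams share a time slot.

4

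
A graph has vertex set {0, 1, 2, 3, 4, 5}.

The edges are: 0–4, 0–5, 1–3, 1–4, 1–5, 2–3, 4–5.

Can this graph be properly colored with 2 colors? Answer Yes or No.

No

0, 4, 5 are pairwise adjacent, so at least 3 colors are needed.
So 2 colors are not enough.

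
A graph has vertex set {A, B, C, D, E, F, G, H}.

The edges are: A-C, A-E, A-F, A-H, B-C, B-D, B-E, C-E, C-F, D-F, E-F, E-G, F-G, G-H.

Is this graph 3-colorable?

No

A, C, E, F are mutually adjacent (a clique of size 4), so at least 4 colors are needed.
So 3 colors are not enough.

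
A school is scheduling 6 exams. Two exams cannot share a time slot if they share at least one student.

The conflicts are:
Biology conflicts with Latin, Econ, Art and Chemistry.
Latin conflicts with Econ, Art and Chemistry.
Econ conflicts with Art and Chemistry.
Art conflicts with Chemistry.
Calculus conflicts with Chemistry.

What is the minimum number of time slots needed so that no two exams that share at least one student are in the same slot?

Biology, Latin, Econ, Art, Chemistry are mutually in conflict, so at least 5 time slots are needed.
5 time slots suffice: Biology=4, Latin=5, Econ=2, Art=3, Calculus=2, Chemistry=1. Each listed conflict is separated.

5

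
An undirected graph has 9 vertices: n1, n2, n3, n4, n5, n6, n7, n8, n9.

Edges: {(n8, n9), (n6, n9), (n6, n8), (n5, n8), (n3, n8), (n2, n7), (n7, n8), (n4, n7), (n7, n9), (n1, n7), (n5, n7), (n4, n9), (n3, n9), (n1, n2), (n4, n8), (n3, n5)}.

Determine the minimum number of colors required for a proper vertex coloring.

n4, n7, n8, n9 are pairwise adjacent (a clique of size 4), so at least 4 colors are needed.
A valid assignment using 4 colors: n1=3, n2=1, n3=2, n4=4, n5=3, n6=2, n7=2, n8=1, n9=3. Each edge has distinct colors on its endpoints.

4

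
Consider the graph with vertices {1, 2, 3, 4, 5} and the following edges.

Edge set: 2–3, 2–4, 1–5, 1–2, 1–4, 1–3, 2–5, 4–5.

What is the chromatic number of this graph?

4

1, 2, 4, 5 are pairwise adjacent (a clique of size 4), so at least 4 colors are needed.
4 colors suffice: color red → {2}; color blue → {1}; color green → {3, 4}; color yellow → {5}. Every edge joins two different colors.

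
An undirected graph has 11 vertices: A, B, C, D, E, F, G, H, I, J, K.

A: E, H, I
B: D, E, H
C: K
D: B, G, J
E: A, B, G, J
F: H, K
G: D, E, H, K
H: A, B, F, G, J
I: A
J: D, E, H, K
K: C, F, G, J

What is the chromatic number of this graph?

A and I are adjacent, so at least 2 colors are needed.
One proper 2-coloring: A=2, B=2, C=2, D=1, E=1, F=2, G=2, H=1, I=1, J=2, K=1. Every edge joins two different colors.

2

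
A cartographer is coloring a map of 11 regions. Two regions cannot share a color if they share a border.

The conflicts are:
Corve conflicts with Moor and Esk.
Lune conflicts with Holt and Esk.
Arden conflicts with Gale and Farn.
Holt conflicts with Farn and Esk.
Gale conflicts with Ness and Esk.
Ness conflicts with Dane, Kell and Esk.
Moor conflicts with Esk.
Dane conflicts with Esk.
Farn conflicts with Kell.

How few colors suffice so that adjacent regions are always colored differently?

Gale, Ness, Esk all conflict with each other, so at least 3 colors are needed.
3 colors suffice: Corve=2, Lune=3, Arden=2, Holt=2, Gale=3, Ness=2, Moor=3, Dane=3, Farn=1, Kell=3, Esk=1. Each listed conflict is separated.

3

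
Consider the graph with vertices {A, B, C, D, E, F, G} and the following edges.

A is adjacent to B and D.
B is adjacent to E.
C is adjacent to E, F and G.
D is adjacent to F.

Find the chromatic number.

2

C and G are adjacent, so at least 2 colors are needed.
2 colors suffice: A=2, B=1, C=1, D=1, E=2, F=2, G=2. Every edge joins two different colors.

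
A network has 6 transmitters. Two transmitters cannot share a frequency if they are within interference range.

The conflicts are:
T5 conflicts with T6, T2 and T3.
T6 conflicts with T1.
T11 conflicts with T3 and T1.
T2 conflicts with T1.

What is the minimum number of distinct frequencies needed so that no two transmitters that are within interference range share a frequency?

3

The cycle T2-T1-T11-T3-T5-T2 has odd length 5, so it cannot be 2-colored; at least 3 frequencies are needed.
Using 3 frequencies: T5=1, T6=2, T11=2, T2=2, T3=3, T1=1. Each listed conflict is separated.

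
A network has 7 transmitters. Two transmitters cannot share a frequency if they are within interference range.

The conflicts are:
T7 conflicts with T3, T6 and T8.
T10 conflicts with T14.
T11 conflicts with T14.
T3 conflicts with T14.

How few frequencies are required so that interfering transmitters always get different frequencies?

T11 and T14 conflict, so at least 2 frequencies are needed.
2 frequencies suffice: frequency 1 → {T7, T14}; frequency 2 → {T10, T11, T3, T6, T8}. Every pair that conflicts lands in different frequencies.

2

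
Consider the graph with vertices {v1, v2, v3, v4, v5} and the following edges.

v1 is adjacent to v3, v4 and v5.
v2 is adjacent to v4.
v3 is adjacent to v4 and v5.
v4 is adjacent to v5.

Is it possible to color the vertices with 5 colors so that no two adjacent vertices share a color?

Yes

The chromatic number is 4. v1, v3, v4, v5 form a clique, so at least 4 colors are needed.
4 colors suffice: color R → {v4}; color B → {v1, v2}; color G → {v5}; color Y → {v3}.
Since 5 ≥ 4, a proper 5-coloring certainly exists.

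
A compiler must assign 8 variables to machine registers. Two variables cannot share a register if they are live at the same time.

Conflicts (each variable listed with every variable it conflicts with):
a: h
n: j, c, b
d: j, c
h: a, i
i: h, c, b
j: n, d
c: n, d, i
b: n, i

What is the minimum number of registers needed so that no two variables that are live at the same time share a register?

i and b conflict, so at least 2 registers are needed.
A valid assignment using 2 registers: a=1, n=1, d=1, h=2, i=1, j=2, c=2, b=2. No two conflicting variables share a register.

2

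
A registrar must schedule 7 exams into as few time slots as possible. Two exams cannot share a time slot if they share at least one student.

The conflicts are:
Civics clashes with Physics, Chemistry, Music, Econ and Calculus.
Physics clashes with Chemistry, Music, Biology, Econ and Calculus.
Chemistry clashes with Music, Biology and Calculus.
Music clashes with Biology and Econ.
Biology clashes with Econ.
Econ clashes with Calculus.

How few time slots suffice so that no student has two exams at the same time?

Civics, Physics, Econ, Calculus all conflict with each other, so at least 4 time slots are needed.
Using 4 time slots: Civics=4, Physics=1, Chemistry=2, Music=3, Biology=4, Econ=2, Calculus=3. Every pair that conflicts lands in different time slots.

4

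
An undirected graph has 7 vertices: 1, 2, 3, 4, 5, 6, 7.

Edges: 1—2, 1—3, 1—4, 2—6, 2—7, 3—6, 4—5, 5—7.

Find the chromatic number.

3

The cycle 1-2-7-5-4-1 has odd length 5, so it cannot be 2-colored; at least 3 colors are needed.
One proper 3-coloring: 1=blue, 2=red, 3=red, 4=red, 5=green, 6=blue, 7=blue. Each edge has distinct colors on its endpoints.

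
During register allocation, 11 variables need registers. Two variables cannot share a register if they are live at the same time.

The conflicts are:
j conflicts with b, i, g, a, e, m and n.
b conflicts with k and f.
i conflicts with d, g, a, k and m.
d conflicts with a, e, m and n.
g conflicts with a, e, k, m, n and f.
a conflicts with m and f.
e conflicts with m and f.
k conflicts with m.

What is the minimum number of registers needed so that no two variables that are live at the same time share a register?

j, i, g, a, m pairwise conflict, so at least 5 registers are needed.
5 registers suffice: register 1 → {b, d, g}; register 2 → {m, n, f}; register 3 → {j, k}; register 4 → {a, e}; register 5 → {i}. Every pair that conflicts lands in different registers.

5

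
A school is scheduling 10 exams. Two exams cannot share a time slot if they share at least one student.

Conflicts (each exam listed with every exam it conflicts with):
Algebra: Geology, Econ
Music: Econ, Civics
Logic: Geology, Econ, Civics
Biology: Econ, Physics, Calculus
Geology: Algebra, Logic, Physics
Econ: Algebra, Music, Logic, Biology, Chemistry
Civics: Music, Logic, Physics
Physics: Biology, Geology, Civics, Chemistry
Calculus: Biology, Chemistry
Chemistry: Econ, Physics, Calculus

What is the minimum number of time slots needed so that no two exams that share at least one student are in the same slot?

The cycle Biology-Econ-Algebra-Geology-Physics-Biology has odd length 5, so it cannot be 2-colored; at least 3 time slots are needed.
3 time slots suffice: time slot 1 → {Econ, Physics, Calculus}; time slot 2 → {Biology, Geology, Civics, Chemistry}; time slot 3 → {Algebra, Music, Logic}. Each listed conflict is separated.

3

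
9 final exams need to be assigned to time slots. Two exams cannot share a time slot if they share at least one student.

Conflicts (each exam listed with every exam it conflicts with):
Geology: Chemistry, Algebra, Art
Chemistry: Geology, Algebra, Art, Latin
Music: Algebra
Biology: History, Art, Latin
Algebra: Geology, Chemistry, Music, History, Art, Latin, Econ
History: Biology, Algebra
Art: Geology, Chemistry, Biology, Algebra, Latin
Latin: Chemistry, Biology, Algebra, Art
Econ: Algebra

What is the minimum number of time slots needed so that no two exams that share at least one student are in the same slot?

Geology, Chemistry, Algebra, Art pairwise conflict, so at least 4 time slots are needed.
Using 4 time slots: Geology=3, Chemistry=4, Music=2, Biology=1, Algebra=1, History=2, Art=2, Latin=3, Econ=2. No two conflicting exams share a time slot.

4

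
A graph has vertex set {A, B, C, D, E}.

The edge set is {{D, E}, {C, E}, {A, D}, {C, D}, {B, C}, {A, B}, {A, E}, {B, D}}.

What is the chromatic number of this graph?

3

B, C, D form a triangle, so at least 3 colors are needed.
3 colors suffice: color 1 → {D}; color 2 → {A, C}; color 3 → {B, E}. Each edge has distinct colors on its endpoints.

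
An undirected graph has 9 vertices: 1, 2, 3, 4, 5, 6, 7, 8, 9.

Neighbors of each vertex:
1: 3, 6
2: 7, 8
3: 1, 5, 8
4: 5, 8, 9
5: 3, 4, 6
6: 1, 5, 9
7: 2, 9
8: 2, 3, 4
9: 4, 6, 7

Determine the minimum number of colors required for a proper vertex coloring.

3

The cycle 4-9-7-2-8-4 has odd length 5, so it cannot be 2-colored; at least 3 colors are needed.
3 colors suffice: color a → {3, 4, 6, 7}; color b → {1, 5, 8, 9}; color c → {2}. No two adjacent vertices share a color.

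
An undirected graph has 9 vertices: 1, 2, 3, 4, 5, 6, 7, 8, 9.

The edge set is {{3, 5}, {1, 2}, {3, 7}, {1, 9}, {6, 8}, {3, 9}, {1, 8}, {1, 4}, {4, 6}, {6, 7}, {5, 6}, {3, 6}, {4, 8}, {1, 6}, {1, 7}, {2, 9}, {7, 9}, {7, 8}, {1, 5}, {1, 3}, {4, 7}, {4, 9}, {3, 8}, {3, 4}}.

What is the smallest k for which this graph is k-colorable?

6

1, 3, 4, 6, 7, 8 are mutually adjacent (a clique of size 6), so at least 6 colors are needed.
6 colors suffice: color red → {1}; color blue → {2, 3}; color green → {6, 9}; color yellow → {5, 7}; color purple → {4}; color orange → {8}. No two adjacent vertices share a color.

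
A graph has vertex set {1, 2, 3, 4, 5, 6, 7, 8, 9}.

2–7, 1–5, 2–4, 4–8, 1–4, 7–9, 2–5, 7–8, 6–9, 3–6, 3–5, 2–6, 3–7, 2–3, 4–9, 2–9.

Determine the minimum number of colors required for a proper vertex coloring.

3

2, 4, 9 are mutually adjacent, so at least 3 colors are needed.
One proper 3-coloring: 1=a, 2=a, 3=c, 4=b, 5=b, 6=b, 7=b, 8=a, 9=c. No two adjacent vertices share a color.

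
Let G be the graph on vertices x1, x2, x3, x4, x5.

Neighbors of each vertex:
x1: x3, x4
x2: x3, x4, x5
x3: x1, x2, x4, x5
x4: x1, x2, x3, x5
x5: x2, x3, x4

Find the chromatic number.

x2, x3, x4, x5 are mutually adjacent (a clique of size 4), so at least 4 colors are needed.
4 colors suffice: color 1 → {x3}; color 2 → {x4}; color 3 → {x1, x2}; color 4 → {x5}. Each edge has distinct colors on its endpoints.

4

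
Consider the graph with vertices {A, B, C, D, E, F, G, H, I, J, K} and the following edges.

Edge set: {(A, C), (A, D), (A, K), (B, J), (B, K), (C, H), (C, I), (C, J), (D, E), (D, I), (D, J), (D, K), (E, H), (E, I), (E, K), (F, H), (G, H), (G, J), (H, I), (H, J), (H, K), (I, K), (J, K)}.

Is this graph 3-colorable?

D, E, I, K are mutually adjacent (a clique of size 4), so at least 4 colors are needed.
So 3 colors are not enough.

No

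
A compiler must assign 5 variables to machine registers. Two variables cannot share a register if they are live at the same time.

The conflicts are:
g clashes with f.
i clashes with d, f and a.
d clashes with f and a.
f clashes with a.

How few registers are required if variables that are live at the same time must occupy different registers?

4

i, d, f, a are mutually in conflict, so at least 4 registers are needed.
Using 4 registers: g=2, i=2, d=4, f=1, a=3. No two conflicting variables share a register.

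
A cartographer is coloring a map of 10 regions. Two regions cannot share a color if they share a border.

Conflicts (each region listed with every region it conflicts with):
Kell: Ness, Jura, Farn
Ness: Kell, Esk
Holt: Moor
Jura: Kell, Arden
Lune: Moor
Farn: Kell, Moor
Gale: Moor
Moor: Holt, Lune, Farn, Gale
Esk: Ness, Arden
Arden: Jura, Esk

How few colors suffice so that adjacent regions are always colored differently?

3

The cycle Arden-Jura-Kell-Ness-Esk-Arden has odd length 5, so it cannot be 2-colored; at least 3 colors are needed.
3 colors suffice: color 1 → {Kell, Moor, Arden}; color 2 → {Ness, Holt, Jura, Lune, Farn, Gale}; color 3 → {Esk}. Each listed conflict is separated.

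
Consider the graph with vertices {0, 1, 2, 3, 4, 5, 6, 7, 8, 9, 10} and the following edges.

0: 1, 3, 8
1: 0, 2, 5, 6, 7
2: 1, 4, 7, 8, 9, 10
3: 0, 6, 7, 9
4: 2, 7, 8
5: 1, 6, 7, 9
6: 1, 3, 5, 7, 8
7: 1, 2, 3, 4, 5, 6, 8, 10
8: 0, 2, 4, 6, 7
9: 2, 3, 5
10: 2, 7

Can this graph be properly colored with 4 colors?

Yes

The chromatic number is 4. 2, 4, 7, 8 form a clique, so at least 4 colors are needed.
One proper 4-coloring: 0=a, 1=c, 2=b, 3=c, 4=d, 5=d, 6=b, 7=a, 8=c, 9=a, 10=c.
That is already a proper 4-coloring.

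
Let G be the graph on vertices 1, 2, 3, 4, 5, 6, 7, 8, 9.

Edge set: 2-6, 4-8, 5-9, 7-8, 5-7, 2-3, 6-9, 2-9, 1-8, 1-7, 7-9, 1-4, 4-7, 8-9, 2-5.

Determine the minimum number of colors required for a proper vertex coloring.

1, 4, 7, 8 are pairwise adjacent (a clique of size 4), so at least 4 colors are needed.
One proper 4-coloring: 1=yellow, 2=blue, 3=red, 4=red, 5=green, 6=green, 7=blue, 8=green, 9=red. Every edge joins two different colors.

4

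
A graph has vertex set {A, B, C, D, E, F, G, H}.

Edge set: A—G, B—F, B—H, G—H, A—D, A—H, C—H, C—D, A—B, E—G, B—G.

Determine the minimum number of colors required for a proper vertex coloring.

4

A, B, G, H are mutually adjacent (a clique of size 4), so at least 4 colors are needed.
One proper 4-coloring: A=3, B=2, C=2, D=1, E=2, F=1, G=1, H=4. Every edge joins two different colors.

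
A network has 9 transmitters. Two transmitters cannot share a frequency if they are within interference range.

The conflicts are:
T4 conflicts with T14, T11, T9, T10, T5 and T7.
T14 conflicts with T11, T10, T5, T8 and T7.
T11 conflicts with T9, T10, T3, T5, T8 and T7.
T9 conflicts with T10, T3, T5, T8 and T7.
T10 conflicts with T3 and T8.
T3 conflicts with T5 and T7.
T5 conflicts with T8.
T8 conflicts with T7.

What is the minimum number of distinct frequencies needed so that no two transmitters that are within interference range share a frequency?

T11, T9, T3, T5 are mutually in conflict, so at least 4 frequencies are needed.
4 frequencies suffice: frequency 1 → {T11}; frequency 2 → {T14, T9}; frequency 3 → {T10, T5, T7}; frequency 4 → {T4, T3, T8}. No two conflicting transmitters share a frequency.

4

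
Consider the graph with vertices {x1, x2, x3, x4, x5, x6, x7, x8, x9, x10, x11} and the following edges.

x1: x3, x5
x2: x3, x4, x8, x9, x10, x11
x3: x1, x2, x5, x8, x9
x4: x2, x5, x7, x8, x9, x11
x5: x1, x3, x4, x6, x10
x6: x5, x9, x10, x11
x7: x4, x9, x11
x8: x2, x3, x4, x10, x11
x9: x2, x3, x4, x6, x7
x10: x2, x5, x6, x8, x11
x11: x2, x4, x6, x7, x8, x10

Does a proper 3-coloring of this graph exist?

x2, x8, x10, x11 form a clique, so at least 4 colors are needed.
So 3 colors are not enough.

No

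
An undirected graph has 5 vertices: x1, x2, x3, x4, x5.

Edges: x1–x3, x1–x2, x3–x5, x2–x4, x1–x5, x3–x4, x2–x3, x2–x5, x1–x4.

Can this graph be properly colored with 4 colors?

Yes

The chromatic number is 4. x1, x2, x3, x4 are mutually adjacent (a clique of size 4), so at least 4 colors are needed.
4 colors suffice: color 1 → {x2}; color 2 → {x3}; color 3 → {x1}; color 4 → {x4, x5}.
That is already a proper 4-coloring.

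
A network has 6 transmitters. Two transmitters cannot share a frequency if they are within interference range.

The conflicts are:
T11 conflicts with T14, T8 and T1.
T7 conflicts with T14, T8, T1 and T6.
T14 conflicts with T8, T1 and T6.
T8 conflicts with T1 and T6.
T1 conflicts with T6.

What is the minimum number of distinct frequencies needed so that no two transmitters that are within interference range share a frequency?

T7, T14, T8, T1, T6 are mutually in conflict, so at least 5 frequencies are needed.
5 frequencies suffice: frequency 1 → {T1}; frequency 2 → {T14}; frequency 3 → {T8}; frequency 4 → {T11, T6}; frequency 5 → {T7}. Every pair that conflicts lands in different frequencies.

5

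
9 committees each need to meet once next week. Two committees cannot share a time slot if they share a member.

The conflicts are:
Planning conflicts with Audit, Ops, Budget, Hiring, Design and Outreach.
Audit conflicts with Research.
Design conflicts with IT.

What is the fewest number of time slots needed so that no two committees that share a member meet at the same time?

2

Planning and Design conflict, so at least 2 time slots are needed.
2 time slots suffice: time slot 1 → {Planning, Research, IT}; time slot 2 → {Audit, Ops, Budget, Hiring, Design, Outreach}. Each listed conflict is separated.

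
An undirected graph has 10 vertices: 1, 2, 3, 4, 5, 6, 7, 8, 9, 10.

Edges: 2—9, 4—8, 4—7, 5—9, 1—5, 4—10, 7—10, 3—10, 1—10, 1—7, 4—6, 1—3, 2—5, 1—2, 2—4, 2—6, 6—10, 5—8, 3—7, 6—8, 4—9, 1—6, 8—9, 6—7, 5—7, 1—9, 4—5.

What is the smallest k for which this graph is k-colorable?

4

1, 2, 5, 9 form a clique, so at least 4 colors are needed.
A valid assignment using 4 colors: 1=red, 2=yellow, 3=green, 4=red, 5=green, 6=green, 7=blue, 8=yellow, 9=blue, 10=yellow. Every edge joins two different colors.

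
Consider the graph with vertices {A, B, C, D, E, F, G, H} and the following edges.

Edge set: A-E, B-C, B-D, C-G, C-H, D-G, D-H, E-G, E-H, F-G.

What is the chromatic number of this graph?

2

E and G are adjacent, so at least 2 colors are needed.
One proper 2-coloring: A=1, B=1, C=2, D=2, E=2, F=2, G=1, H=1. No two adjacent vertices share a color.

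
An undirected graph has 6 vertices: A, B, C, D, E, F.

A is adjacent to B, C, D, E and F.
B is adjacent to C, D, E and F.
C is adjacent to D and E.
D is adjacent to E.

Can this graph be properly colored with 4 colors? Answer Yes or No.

A, B, C, D, E are pairwise adjacent (a clique of size 5), so at least 5 colors are needed.
So 4 colors are not enough.

No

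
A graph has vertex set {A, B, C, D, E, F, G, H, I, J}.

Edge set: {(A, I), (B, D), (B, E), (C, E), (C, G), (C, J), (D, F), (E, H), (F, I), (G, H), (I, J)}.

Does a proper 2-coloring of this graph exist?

No

The cycle F-D-B-E-C-J-I-F has odd length 7, so it cannot be 2-colored; at least 3 colors are needed.
So 2 colors are not enough.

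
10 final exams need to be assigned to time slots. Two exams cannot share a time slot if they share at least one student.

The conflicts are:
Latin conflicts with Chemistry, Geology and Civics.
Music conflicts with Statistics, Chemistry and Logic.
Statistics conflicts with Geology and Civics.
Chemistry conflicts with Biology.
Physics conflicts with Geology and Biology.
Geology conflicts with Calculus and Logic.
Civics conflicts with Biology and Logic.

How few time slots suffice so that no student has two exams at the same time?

3

The cycle Statistics-Geology-Physics-Biology-Civics-Statistics has odd length 5, so it cannot be 2-colored; at least 3 time slots are needed.
3 time slots suffice: time slot 1 → {Music, Geology, Civics}; time slot 2 → {Latin, Statistics, Calculus, Biology, Logic}; time slot 3 → {Chemistry, Physics}. Every pair that conflicts lands in different time slots.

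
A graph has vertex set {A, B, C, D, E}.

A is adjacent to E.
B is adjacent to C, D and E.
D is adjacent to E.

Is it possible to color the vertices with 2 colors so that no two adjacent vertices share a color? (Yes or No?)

No

B, D, E are pairwise adjacent, so at least 3 colors are needed.
So 2 colors are not enough.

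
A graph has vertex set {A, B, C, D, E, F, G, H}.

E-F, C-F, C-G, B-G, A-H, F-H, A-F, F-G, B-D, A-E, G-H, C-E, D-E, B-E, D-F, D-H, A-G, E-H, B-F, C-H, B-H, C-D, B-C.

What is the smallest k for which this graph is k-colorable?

B, C, D, E, F, H are pairwise adjacent (a clique of size 6), so at least 6 colors are needed.
One proper 6-coloring: A=3, B=4, C=3, D=6, E=5, F=1, G=5, H=2. No two adjacent vertices share a color.

6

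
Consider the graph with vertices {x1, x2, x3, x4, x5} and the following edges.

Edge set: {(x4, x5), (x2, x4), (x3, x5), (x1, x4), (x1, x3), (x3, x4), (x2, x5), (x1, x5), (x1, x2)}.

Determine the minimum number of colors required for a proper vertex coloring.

4

x1, x2, x4, x5 form a clique, so at least 4 colors are needed.
A valid assignment using 4 colors: x1=red, x2=yellow, x3=yellow, x4=green, x5=blue. No two adjacent vertices share a color.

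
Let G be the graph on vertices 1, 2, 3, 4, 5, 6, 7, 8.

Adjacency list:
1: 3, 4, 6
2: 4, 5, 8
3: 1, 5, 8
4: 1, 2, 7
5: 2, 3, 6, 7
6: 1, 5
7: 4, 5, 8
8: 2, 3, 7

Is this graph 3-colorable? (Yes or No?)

Yes

The chromatic number is 3. The cycle 5-3-1-4-7-5 has odd length 5, so it cannot be 2-colored; at least 3 colors are needed.
3 colors suffice: color a → {1, 5, 8}; color b → {2, 3, 6, 7}; color c → {4}.
That is already a proper 3-coloring.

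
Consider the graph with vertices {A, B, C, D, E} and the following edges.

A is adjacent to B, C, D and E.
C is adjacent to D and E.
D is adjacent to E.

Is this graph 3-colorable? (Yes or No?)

A, C, D, E are pairwise adjacent (a clique of size 4), so at least 4 colors are needed.
So 3 colors are not enough.

No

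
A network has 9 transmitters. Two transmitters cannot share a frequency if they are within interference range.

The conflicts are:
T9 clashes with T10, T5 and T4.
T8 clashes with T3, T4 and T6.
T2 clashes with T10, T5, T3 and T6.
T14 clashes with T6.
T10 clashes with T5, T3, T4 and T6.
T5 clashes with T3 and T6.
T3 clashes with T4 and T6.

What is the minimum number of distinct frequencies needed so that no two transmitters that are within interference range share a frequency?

5

T2, T10, T5, T3, T6 all conflict with each other, so at least 5 frequencies are needed.
A valid assignment using 5 frequencies: T9=2, T8=1, T2=5, T14=1, T10=1, T5=4, T3=2, T4=3, T6=3. Each listed conflict is separated.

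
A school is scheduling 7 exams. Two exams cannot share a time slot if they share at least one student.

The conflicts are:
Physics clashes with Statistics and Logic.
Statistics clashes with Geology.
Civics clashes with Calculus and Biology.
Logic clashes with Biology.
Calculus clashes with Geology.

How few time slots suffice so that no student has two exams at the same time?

3

The cycle Logic-Physics-Statistics-Geology-Calculus-Civics-Biology-Logic has odd length 7, so it cannot be 2-colored; at least 3 time slots are needed.
Using 3 time slots: Physics=1, Statistics=2, Civics=3, Logic=2, Calculus=2, Biology=1, Geology=1. No two conflicting exams share a time slot.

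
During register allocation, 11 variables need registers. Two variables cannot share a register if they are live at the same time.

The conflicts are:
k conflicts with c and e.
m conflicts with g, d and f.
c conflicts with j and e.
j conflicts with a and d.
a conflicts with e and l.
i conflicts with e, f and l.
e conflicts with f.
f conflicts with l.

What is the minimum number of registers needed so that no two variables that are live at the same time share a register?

3

i, e, f pairwise conflict, so at least 3 registers are needed.
3 registers suffice: register 1 → {m, j, e, l}; register 2 → {c, g, a, d, f}; register 3 → {k, i}. Each listed conflict is separated.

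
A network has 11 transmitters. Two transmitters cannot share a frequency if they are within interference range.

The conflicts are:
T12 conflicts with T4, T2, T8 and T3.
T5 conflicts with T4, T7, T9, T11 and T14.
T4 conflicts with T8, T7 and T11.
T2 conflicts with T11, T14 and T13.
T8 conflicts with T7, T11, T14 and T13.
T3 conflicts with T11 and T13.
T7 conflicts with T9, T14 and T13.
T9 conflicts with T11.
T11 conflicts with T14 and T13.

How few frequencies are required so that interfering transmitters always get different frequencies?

3

T8, T11, T13 are mutually in conflict, so at least 3 frequencies are needed.
A valid assignment using 3 frequencies: T12=1, T5=2, T4=3, T2=2, T8=2, T3=2, T7=1, T9=3, T11=1, T14=3, T13=3. Every pair that conflicts lands in different frequencies.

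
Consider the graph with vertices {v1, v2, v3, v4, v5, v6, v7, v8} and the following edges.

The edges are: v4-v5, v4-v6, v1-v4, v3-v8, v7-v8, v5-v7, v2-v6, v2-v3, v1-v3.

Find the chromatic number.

The cycle v3-v1-v4-v6-v2-v3 has odd length 5, so it cannot be 2-colored; at least 3 colors are needed.
3 colors suffice: v1=B, v2=B, v3=R, v4=R, v5=B, v6=G, v7=R, v8=B. Each edge has distinct colors on its endpoints.

3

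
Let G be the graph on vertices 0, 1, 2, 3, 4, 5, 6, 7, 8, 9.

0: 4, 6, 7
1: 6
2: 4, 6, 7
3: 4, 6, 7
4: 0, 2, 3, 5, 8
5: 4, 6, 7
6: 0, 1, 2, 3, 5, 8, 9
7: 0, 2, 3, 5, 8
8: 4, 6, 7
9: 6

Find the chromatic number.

4 and 8 are adjacent, so at least 2 colors are needed.
A valid assignment using 2 colors: 0=b, 1=b, 2=b, 3=b, 4=a, 5=b, 6=a, 7=a, 8=b, 9=b. No two adjacent vertices share a color.

2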